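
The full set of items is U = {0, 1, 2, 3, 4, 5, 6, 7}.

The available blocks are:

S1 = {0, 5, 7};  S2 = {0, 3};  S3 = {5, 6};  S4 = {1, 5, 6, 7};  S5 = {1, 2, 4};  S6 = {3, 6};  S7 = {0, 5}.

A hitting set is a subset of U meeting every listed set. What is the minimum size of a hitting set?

3

Take H = {2, 3, 5}. Each listed block contains at least one of these, so H is a hitting set of size 3.
The blocks S1, S5, S6 are pairwise disjoint, so any hitting set needs a separate item for each — at least 3. Hence 3 is optimal.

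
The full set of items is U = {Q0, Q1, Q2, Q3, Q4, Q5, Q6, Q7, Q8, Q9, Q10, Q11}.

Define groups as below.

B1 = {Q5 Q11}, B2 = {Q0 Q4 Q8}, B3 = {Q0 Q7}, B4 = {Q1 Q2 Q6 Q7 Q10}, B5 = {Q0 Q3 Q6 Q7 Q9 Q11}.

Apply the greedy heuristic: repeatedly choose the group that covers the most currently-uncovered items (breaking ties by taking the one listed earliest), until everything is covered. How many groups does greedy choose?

4

Greedy: pick B5 (covers 6 new) → pick B4 (covers 3 new) → pick B2 (covers 2 new) → pick B1 (covers 1 new). Total picks: 4.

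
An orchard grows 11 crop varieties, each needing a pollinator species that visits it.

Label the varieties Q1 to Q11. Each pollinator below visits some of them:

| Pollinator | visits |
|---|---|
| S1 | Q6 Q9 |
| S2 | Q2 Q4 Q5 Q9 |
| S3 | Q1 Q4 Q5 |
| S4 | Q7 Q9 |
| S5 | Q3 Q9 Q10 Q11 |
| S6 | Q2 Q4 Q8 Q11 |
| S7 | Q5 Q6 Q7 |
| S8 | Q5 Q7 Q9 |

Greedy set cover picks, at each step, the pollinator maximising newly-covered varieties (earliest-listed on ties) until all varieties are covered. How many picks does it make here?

Greedy: pick S2 (covers 4 new) → pick S5 (covers 3 new) → pick S7 (covers 2 new) → pick S3 (covers 1 new) → pick S6 (covers 1 new). Total picks: 5.
(The true minimum cover uses only 4 pollinators, so greedy is not optimal here.)

5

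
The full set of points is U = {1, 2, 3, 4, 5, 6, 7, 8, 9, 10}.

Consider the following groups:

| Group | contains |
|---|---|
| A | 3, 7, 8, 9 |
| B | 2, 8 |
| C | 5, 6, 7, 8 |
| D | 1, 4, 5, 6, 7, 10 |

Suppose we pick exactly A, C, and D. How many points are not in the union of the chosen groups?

Union of A, C, D = {1, 3, 4, 5, 6, 7, 8, 9, 10}.
Not covered: 2 — 1 point.

1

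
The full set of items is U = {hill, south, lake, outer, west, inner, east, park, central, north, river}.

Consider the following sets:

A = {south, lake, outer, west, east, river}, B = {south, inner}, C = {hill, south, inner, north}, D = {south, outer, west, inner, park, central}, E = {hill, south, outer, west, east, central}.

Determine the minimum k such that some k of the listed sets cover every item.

3

A and C and D together: A ∪ C ∪ D = {hill, south, lake, outer, west, inner, east, park, central, north, river} — every item is covered.
Only A contains lake, so A is forced; the remaining 5 items need at least 2 more sets (each remaining set adds at most 3) — so at least 3 sets are needed, and 3 is optimal.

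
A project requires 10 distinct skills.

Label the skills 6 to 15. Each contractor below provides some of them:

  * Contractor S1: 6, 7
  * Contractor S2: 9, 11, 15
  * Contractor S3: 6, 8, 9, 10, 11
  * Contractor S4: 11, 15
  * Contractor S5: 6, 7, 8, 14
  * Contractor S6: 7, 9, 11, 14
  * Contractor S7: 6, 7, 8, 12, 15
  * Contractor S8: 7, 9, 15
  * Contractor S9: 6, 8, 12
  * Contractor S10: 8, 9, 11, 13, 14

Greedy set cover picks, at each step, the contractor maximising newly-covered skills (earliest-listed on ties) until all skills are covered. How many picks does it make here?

Greedy: pick S3 (covers 5 new) → pick S7 (covers 3 new) → pick S10 (covers 2 new). Total picks: 3.

3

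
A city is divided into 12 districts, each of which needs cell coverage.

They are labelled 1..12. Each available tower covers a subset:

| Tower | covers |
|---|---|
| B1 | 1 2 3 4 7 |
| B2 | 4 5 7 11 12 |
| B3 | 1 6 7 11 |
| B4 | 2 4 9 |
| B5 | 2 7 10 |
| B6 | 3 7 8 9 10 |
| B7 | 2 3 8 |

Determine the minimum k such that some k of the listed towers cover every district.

B2 and B3 and B5 and B6 together: B2 ∪ B3 ∪ B5 ∪ B6 = {1, 2, 3, 4, 5, 6, 7, 8, 9, 10, 11, 12} — every district is covered.
No 3 of the 7 towers cover everything (all 35 combinations miss at least one district), so 4 is optimal.

4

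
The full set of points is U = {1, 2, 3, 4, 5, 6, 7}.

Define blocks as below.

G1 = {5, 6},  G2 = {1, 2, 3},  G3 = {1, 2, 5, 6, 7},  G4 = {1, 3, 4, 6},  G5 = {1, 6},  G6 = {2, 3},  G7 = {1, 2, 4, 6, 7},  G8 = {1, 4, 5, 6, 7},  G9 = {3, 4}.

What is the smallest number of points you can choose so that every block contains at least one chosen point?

2

Take H = {3, 6}. Each listed block contains at least one of these, so H is a hitting set of size 2.
The blocks G1, G2 are pairwise disjoint, so any hitting set needs a separate point for each — at least 2. Hence 2 is optimal.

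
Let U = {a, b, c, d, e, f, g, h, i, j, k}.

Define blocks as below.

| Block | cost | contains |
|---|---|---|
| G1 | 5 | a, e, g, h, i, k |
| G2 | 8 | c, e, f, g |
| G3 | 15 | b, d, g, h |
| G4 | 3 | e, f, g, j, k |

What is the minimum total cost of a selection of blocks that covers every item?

31

G1, G2, G3, G4 together cover every item (G1 ∪ G2 ∪ G3 ∪ G4 = {a, b, c, d, e, f, g, h, i, j, k}); total cost 5 + 8 + 15 + 3 = 31.
No covering selection has total cost below 31.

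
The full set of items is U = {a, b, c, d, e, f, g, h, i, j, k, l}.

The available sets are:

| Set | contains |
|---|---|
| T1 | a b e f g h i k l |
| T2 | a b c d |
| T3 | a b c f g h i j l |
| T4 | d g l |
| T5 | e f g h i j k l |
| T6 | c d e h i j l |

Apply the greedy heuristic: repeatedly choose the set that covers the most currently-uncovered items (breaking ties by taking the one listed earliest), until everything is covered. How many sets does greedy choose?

2

Greedy: pick T1 (covers 9 new) → pick T6 (covers 3 new). Total picks: 2.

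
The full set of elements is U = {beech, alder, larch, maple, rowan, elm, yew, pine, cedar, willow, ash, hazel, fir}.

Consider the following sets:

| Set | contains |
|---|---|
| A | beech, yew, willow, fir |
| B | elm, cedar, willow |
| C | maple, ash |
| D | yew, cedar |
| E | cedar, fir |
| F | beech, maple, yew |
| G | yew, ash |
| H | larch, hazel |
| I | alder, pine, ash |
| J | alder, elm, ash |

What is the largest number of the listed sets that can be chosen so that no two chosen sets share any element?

4

B, F, H, I are pairwise disjoint (B={elm,cedar,willow}; F={beech,maple,yew}; H={larch,hazel}; I={alder,pine,ash}).
Every remaining set overlaps one of these, and no 5 of the listed sets are pairwise disjoint, so 4 is the maximum.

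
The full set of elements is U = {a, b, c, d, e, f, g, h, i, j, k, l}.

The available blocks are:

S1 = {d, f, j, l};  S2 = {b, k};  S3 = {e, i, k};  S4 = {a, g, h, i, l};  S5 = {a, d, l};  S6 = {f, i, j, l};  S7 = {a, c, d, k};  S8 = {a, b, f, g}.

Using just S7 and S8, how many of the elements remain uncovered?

Union of S7, S8 = {a, b, c, d, f, g, k}.
Not covered: e, h, i, j, l — 5 elements.

5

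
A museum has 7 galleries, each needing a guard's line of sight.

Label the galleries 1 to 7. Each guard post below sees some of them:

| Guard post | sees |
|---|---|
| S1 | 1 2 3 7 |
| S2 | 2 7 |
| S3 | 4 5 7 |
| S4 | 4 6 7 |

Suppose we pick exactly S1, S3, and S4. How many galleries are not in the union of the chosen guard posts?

0

Union of S1, S3, S4 = {1, 2, 3, 4, 5, 6, 7} — that's every gallery, so 0 are uncovered.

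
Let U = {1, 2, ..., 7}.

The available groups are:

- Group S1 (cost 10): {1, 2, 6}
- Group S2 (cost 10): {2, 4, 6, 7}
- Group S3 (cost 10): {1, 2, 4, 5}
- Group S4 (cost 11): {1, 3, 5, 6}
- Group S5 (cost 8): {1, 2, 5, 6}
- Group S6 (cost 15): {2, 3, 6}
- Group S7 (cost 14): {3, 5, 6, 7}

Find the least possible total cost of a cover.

21

S2, S4 together cover every point (S2 ∪ S4 = {1, 2, 3, 4, 5, 6, 7}); total cost 10 + 11 = 21.
The greedy pick S5, S2, S4 costs 29; no covering selection beats 21.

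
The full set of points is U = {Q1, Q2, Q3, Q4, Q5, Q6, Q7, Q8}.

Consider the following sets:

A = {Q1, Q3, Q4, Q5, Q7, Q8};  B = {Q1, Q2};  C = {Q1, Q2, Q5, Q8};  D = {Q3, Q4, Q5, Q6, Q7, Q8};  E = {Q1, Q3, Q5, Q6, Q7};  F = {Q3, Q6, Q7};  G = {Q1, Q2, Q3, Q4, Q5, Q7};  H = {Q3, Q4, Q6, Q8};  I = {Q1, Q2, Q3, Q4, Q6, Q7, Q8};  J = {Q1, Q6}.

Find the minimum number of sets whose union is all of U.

B and D cover everything between them: the union {Q1, Q2, Q3, Q4, Q5, Q6, Q7, Q8} is all of U.
No single set has all 8 points (the largest, I, has 7), so 2 is optimal.

2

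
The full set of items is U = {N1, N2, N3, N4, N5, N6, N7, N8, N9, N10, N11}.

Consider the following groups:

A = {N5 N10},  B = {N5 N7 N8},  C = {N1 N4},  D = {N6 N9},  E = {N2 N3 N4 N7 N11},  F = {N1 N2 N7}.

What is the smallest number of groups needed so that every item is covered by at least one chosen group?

Take {A, B, C, D, E}. Their union is {N1, N2, N3, N4, N5, N6, N7, N8, N9, N10, N11}, which is all 11 items.
No 4 of the 6 groups cover everything (all 15 combinations miss at least one item), so 5 is optimal.

5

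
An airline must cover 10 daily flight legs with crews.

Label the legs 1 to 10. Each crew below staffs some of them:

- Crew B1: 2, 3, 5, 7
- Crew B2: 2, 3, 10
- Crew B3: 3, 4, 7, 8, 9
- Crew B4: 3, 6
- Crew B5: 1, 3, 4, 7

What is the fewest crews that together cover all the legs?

B1 and B2 and B3 and B4 and B5 together: B1 ∪ B2 ∪ B3 ∪ B4 ∪ B5 = {1, 2, 3, 4, 5, 6, 7, 8, 9, 10} — every leg is covered.
No 4 of the 5 crews cover everything (all 5 combinations miss at least one leg), so 5 is optimal.

5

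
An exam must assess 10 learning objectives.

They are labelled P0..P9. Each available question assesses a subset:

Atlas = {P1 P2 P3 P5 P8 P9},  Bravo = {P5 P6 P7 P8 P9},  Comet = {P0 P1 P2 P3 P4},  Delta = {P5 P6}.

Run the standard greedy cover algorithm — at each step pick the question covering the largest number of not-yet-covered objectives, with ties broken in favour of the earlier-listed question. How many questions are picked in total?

3

Greedy: pick Atlas (covers 6 new) → pick Bravo (covers 2 new) → pick Comet (covers 2 new). Total picks: 3.
(The true minimum cover uses only 2 questions, so greedy is not optimal here.)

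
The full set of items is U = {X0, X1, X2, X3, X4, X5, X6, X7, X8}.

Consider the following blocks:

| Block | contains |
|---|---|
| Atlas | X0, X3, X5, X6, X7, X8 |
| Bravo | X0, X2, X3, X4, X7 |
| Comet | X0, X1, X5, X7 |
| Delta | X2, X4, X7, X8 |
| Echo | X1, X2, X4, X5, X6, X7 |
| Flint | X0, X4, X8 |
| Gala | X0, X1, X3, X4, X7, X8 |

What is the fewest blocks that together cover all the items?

2

Echo and Gala cover everything between them: the union {X0, X1, X2, X3, X4, X5, X6, X7, X8} is all of U.
No single block has all 9 items (the largest, Atlas, has 6), so 2 is optimal.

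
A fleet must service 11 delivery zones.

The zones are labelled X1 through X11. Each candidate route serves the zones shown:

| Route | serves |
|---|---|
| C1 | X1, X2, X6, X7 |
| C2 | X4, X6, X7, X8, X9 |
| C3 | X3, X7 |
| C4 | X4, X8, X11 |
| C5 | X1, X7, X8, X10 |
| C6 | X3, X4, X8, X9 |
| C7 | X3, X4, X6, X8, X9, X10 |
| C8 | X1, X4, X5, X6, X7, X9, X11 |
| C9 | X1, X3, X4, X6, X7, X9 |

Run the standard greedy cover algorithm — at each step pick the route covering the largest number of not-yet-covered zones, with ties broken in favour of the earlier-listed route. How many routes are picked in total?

3

Greedy: pick C8 (covers 7 new) → pick C7 (covers 3 new) → pick C1 (covers 1 new). Total picks: 3.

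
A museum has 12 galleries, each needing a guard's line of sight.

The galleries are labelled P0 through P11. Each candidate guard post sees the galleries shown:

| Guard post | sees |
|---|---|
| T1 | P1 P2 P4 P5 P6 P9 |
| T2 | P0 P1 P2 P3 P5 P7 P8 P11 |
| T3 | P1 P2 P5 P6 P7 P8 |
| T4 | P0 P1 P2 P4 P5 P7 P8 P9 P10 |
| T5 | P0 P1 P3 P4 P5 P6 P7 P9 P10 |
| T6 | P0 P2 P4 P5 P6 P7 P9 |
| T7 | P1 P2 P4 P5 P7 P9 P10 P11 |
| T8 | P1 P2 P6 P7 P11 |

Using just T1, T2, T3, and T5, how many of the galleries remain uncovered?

0

Union of T1, T2, T3, T5 = {P0, P1, P2, P3, P4, P5, P6, P7, P8, P9, P10, P11} — that's every gallery, so 0 are uncovered.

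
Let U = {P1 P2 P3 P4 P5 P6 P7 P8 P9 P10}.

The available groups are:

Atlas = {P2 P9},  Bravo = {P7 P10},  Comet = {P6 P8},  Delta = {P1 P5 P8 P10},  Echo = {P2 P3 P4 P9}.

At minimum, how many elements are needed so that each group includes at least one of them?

3

Take H = {P7, P8, P9}. Each listed group contains at least one of these, so H is a hitting set of size 3.
The groups Atlas, Bravo, Comet are pairwise disjoint, so any hitting set needs a separate element for each — at least 3. Hence 3 is optimal.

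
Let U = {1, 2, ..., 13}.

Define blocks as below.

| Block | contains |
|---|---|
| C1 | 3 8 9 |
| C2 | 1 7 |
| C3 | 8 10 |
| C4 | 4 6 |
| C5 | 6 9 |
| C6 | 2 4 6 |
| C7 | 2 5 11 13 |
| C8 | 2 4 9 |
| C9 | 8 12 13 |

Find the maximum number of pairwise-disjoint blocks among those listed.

4

C2, C3, C4, C7 are pairwise disjoint (C2={1,7}; C3={8,10}; C4={4,6}; C7={2,5,11,13}).
Every remaining block overlaps one of these, and no 5 of the listed blocks are pairwise disjoint, so 4 is the maximum.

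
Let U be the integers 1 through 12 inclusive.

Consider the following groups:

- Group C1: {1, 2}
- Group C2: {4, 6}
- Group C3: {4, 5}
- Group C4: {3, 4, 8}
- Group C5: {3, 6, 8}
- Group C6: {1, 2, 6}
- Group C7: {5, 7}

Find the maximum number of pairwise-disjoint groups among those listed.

C1, C2, C7 are pairwise disjoint (C1={1,2}; C2={4,6}; C7={5,7}).
Every remaining group overlaps one of these, and no 4 of the listed groups are pairwise disjoint, so 3 is the maximum.

3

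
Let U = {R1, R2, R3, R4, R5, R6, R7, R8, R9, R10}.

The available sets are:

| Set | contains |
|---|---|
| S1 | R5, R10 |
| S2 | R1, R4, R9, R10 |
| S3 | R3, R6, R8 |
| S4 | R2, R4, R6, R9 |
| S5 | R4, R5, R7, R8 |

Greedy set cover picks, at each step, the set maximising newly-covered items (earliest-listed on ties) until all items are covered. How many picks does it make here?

4

Greedy: pick S2 (covers 4 new) → pick S3 (covers 3 new) → pick S5 (covers 2 new) → pick S4 (covers 1 new). Total picks: 4.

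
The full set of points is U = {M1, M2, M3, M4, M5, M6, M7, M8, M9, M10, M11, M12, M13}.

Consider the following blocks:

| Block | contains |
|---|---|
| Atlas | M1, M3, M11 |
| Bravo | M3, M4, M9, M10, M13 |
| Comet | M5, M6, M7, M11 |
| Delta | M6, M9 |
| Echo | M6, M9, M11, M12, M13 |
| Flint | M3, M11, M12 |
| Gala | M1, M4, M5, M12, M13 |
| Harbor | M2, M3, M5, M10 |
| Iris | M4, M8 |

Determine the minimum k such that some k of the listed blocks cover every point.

5

Comet, Echo, Gala, Harbor, and Iris cover everything between them: the union {M1, M2, M3, M4, M5, M6, M7, M8, M9, M10, M11, M12, M13} is all of U.
No 4 of the 9 blocks cover everything (all 126 combinations miss at least one point), so 5 is optimal.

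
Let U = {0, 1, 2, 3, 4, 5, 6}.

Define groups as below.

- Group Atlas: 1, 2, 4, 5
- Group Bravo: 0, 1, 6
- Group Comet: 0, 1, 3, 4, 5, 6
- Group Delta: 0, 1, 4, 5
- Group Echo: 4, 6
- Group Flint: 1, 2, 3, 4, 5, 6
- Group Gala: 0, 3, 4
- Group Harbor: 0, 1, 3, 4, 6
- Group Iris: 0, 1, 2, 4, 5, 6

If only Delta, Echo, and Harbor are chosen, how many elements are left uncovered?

1

Union of Delta, Echo, Harbor = {0, 1, 3, 4, 5, 6}.
Not covered: 2 — 1 element.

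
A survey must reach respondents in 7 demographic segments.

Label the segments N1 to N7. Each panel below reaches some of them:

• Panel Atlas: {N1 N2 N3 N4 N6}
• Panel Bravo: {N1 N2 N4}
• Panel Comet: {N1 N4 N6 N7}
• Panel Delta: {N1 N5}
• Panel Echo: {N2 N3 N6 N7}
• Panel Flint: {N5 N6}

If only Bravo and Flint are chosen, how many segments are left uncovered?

2

Union of Bravo, Flint = {N1, N2, N4, N5, N6}.
Not covered: N3, N7 — 2 segments.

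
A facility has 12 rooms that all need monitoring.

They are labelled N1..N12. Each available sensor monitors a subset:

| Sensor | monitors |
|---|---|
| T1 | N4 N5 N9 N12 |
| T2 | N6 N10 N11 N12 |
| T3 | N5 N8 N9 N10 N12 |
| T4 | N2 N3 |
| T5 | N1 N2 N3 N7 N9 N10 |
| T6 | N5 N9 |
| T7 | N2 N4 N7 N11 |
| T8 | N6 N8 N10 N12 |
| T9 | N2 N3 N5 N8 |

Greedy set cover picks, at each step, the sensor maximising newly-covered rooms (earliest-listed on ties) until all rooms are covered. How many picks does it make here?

4

Greedy: pick T5 (covers 6 new) → pick T1 (covers 3 new) → pick T2 (covers 2 new) → pick T3 (covers 1 new). Total picks: 4.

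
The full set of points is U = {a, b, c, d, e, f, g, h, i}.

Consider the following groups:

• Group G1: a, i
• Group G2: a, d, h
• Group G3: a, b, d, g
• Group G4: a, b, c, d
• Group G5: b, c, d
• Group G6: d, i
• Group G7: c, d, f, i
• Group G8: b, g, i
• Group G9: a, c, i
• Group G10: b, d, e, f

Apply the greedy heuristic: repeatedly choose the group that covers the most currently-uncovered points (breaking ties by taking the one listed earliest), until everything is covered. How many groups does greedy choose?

Greedy: pick G3 (covers 4 new) → pick G7 (covers 3 new) → pick G2 (covers 1 new) → pick G10 (covers 1 new). Total picks: 4.

4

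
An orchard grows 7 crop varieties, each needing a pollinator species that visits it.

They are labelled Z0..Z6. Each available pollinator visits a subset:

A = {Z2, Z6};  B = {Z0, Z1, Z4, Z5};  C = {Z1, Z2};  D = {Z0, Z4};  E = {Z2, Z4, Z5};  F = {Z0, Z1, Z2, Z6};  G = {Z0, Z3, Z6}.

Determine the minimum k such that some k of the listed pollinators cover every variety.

Take {B, E, G}. Their union is {Z0, Z1, Z2, Z3, Z4, Z5, Z6}, which is all 7 varieties.
Only G contains Z3, so G is forced; the remaining 4 varieties need at least 2 more pollinators (each remaining pollinator adds at most 3) — so at least 3 pollinators are needed, and 3 is optimal.

3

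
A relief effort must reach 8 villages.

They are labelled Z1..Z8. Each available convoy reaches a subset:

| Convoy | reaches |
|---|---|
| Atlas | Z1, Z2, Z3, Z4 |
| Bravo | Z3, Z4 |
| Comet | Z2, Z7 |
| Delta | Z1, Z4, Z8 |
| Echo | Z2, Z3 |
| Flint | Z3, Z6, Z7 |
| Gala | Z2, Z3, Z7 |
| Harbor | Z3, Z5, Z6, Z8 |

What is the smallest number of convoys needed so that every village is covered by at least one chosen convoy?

3

Delta and Gala and Harbor together: Delta ∪ Gala ∪ Harbor = {Z1, Z2, Z3, Z4, Z5, Z6, Z7, Z8} — every village is covered.
Only Harbor contains Z5, so Harbor is forced; the remaining 4 villages need at least 2 more convoys (each remaining convoy adds at most 3) — so at least 3 convoys are needed, and 3 is optimal.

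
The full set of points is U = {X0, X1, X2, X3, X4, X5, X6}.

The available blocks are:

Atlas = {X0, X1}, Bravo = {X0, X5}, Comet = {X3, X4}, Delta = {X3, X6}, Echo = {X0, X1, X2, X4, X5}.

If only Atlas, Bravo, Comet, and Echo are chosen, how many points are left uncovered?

Union of Atlas, Bravo, Comet, Echo = {X0, X1, X2, X3, X4, X5}.
Not covered: X6 — 1 point.

1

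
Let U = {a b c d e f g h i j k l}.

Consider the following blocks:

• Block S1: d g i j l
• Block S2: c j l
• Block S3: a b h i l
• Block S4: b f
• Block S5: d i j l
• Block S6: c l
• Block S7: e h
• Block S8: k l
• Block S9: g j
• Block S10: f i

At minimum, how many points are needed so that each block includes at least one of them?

Take T = {e, f, j, l}. Each listed block contains at least one of these, so T is a hitting set of size 4.
The blocks S4, S7, S8, S9 are pairwise disjoint, so any hitting set needs a separate point for each — at least 4. Hence 4 is optimal.

4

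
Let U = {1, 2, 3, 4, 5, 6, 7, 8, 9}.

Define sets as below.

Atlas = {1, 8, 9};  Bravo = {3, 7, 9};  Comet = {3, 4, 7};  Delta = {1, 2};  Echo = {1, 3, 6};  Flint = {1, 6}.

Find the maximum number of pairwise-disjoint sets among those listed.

2

Comet, Delta are pairwise disjoint (Comet={3,4,7}; Delta={1,2}).
Every remaining set overlaps one of these, and no 3 of the listed sets are pairwise disjoint, so 2 is the maximum.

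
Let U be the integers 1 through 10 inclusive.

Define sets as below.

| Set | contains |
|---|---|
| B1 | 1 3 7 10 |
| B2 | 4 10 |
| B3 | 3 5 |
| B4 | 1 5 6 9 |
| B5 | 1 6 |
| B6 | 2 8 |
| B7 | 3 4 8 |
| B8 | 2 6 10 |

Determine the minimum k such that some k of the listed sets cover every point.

4

Take {B1, B4, B7, B8}. Their union is {1, 2, 3, 4, 5, 6, 7, 8, 9, 10}, which is all 10 points.
No 3 of the 8 sets cover everything (all 56 combinations miss at least one point), so 4 is optimal.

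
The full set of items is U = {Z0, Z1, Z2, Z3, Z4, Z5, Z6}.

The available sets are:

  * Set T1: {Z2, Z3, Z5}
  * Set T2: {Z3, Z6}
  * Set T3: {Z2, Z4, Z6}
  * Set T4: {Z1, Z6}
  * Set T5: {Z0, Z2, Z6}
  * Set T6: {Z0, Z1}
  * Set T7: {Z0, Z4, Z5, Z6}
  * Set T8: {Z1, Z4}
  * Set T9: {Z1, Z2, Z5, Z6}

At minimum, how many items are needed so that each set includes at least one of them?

3

Take H = {Z1, Z2, Z6}. Each listed set contains at least one of these, so H is a hitting set of size 3.
No choice of 2 items meets every set, so 3 is the minimum.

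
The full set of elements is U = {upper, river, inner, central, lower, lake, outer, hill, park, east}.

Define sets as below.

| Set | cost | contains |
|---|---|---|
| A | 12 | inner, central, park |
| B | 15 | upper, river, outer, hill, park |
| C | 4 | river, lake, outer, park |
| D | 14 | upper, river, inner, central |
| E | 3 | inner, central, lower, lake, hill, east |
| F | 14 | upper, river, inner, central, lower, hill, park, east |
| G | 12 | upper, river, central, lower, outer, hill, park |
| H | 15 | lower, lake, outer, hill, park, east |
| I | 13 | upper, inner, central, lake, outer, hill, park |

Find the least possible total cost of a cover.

15

E, G together cover every element (E ∪ G = {upper, river, inner, central, lower, lake, outer, hill, park, east}); total cost 3 + 12 = 15.
The greedy pick E, C, G costs 19; no covering selection beats 15.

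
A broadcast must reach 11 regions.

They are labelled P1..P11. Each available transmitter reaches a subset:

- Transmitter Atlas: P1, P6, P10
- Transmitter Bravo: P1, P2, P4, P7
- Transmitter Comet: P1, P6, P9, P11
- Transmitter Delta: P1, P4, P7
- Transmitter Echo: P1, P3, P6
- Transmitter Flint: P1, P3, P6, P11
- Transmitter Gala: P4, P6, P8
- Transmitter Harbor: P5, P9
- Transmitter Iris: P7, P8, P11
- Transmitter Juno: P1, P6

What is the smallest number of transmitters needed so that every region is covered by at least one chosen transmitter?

Atlas and Bravo and Echo and Harbor and Iris together: Atlas ∪ Bravo ∪ Echo ∪ Harbor ∪ Iris = {P1, P2, P3, P4, P5, P6, P7, P8, P9, P10, P11} — every region is covered.
No 4 of the 10 transmitters cover everything (all 210 combinations miss at least one region), so 5 is optimal.

5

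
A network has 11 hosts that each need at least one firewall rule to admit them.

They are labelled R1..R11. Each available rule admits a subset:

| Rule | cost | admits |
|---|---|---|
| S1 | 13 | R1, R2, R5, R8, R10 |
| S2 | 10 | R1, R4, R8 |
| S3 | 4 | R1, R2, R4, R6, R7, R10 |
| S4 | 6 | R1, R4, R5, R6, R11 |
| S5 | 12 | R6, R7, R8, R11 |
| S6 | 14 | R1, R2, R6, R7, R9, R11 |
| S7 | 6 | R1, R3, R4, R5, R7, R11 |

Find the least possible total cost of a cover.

33

S1, S6, S7 together cover every host (S1 ∪ S6 ∪ S7 = {R1, R2, R3, R4, R5, R6, R7, R8, R9, R10, R11}); total cost 13 + 14 + 6 = 33.
The greedy pick S3, S7, S2, S6 costs 34; no covering selection beats 33.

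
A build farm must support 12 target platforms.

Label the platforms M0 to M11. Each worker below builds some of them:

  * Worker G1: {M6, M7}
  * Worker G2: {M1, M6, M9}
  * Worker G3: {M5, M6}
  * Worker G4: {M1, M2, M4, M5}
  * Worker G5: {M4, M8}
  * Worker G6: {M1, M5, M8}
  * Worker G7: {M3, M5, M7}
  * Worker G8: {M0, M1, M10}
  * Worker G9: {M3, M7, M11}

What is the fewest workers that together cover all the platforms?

Take {G2, G4, G6, G8, G9}. Their union is {M0, M1, M2, M3, M4, M5, M6, M7, M8, M9, M10, M11}, which is all 12 platforms.
No 4 of the 9 workers cover everything (all 126 combinations miss at least one platform), so 5 is optimal.

5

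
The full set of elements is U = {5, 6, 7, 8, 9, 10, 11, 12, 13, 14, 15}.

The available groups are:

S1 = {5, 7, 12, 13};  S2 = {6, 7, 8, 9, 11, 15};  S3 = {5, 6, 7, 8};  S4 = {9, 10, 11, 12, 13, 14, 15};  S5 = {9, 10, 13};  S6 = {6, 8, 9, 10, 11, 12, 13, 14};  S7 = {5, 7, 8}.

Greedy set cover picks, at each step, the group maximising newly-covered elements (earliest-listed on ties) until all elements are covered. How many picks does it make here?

Greedy: pick S6 (covers 8 new) → pick S1 (covers 2 new) → pick S2 (covers 1 new). Total picks: 3.
(The true minimum cover uses only 2 groups, so greedy is not optimal here.)

3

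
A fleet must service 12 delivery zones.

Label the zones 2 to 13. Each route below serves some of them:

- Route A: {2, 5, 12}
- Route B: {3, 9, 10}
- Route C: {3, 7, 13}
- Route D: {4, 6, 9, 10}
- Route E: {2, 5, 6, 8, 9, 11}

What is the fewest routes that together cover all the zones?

4

Take {A, C, D, E}. Their union is {2, 3, 4, 5, 6, 7, 8, 9, 10, 11, 12, 13}, which is all 12 zones.
Only A contains 12, so A is forced; the remaining 9 zones need at least 3 more routes (each remaining route adds at most 4) — so at least 4 routes are needed, and 4 is optimal.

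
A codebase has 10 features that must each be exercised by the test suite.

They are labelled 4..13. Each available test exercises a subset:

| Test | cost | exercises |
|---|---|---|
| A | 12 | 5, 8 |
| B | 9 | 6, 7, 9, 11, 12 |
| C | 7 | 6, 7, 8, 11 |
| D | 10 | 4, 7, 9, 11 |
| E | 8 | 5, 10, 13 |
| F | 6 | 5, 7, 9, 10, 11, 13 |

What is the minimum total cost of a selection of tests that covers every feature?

32

B, C, D, F together cover every feature (B ∪ C ∪ D ∪ F = {4, 5, 6, 7, 8, 9, 10, 11, 12, 13}); total cost 9 + 7 + 10 + 6 = 32.
No covering selection has total cost below 32.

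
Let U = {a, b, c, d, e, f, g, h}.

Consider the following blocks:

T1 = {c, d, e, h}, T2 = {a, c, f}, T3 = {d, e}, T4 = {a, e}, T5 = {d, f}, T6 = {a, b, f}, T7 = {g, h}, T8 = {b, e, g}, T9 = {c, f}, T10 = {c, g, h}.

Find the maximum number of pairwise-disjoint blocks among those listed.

T4, T5, T7 are pairwise disjoint (T4={a,e}; T5={d,f}; T7={g,h}).
Every remaining block overlaps one of these, and no 4 of the listed blocks are pairwise disjoint, so 3 is the maximum.

3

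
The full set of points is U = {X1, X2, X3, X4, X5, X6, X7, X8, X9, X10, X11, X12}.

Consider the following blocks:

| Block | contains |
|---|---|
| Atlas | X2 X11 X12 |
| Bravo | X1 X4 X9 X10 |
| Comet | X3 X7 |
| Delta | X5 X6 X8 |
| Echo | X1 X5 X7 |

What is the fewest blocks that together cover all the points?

4

Atlas and Bravo and Comet and Delta together: Atlas ∪ Bravo ∪ Comet ∪ Delta = {X1, X2, X3, X4, X5, X6, X7, X8, X9, X10, X11, X12} — every point is covered.
Only Atlas contains X2, so Atlas is forced; the remaining 9 points need at least 3 more blocks (each remaining block adds at most 4) — so at least 4 blocks are needed, and 4 is optimal.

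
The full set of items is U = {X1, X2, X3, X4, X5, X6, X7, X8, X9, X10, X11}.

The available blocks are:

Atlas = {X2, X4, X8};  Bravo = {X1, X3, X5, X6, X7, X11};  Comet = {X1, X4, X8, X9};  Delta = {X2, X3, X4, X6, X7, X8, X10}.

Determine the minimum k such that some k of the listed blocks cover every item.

Bravo and Comet and Delta together: Bravo ∪ Comet ∪ Delta = {X1, X2, X3, X4, X5, X6, X7, X8, X9, X10, X11} — every item is covered.
Only Bravo contains X5, so Bravo is forced; the remaining 5 items need at least 2 more blocks (each remaining block adds at most 4) — so at least 3 blocks are needed, and 3 is optimal.

3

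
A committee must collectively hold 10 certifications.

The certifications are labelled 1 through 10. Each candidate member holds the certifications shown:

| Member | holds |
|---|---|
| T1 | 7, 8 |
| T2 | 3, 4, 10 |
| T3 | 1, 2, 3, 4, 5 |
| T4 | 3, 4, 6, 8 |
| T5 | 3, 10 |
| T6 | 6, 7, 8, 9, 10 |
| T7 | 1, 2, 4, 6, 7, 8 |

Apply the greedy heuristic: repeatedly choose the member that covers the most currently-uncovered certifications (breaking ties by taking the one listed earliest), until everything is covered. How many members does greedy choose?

4

Greedy: pick T7 (covers 6 new) → pick T2 (covers 2 new) → pick T3 (covers 1 new) → pick T6 (covers 1 new). Total picks: 4.
(The true minimum cover uses only 2 members, so greedy is not optimal here.)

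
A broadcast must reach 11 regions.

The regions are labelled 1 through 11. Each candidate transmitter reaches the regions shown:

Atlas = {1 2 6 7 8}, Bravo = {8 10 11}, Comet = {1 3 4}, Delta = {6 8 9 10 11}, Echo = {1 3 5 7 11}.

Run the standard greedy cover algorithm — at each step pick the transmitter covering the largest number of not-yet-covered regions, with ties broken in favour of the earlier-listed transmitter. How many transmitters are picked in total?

Greedy: pick Atlas (covers 5 new) → pick Delta (covers 3 new) → pick Comet (covers 2 new) → pick Echo (covers 1 new). Total picks: 4.

4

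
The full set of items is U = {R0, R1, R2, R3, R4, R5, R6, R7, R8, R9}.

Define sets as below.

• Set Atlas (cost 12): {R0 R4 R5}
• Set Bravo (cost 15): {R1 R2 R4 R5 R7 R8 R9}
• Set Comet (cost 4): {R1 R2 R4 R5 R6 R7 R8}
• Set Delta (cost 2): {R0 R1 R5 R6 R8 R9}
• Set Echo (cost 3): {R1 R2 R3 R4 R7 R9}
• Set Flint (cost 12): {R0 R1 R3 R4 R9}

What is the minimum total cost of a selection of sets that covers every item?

Delta, Echo together cover every item (Delta ∪ Echo = {R0, R1, R2, R3, R4, R5, R6, R7, R8, R9}); total cost 2 + 3 = 5.
No covering selection has total cost below 5.

5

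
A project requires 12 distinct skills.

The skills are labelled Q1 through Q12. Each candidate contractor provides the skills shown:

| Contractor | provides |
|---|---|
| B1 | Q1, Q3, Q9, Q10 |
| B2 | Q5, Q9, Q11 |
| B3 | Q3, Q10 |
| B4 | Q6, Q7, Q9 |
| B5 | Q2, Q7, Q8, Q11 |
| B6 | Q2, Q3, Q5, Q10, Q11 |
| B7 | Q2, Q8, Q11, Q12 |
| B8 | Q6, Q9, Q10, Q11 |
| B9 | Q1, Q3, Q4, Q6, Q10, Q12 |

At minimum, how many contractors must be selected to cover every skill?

Take {B2, B5, B9}. Their union is {Q1, Q2, Q3, Q4, Q5, Q6, Q7, Q8, Q9, Q10, Q11, Q12}, which is all 12 skills.
Only B9 contains Q4, so B9 is forced; the remaining 6 skills need at least 2 more contractors (each remaining contractor adds at most 4) — so at least 3 contractors are needed, and 3 is optimal.

3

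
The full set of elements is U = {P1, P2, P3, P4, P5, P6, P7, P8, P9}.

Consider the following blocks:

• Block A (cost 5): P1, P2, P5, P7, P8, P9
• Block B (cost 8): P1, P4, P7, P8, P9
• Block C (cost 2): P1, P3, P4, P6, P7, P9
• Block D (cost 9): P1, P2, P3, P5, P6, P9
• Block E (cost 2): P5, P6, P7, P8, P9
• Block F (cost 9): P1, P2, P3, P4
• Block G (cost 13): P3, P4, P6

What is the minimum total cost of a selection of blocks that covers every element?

A, C together cover every element (A ∪ C = {P1, P2, P3, P4, P5, P6, P7, P8, P9}); total cost 5 + 2 = 7.
The greedy pick C, E, A costs 9; no covering selection beats 7.

7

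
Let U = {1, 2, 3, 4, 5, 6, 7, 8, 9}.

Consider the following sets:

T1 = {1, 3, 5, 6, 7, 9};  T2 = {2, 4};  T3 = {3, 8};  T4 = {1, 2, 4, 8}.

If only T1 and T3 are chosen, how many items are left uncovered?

2

Union of T1, T3 = {1, 3, 5, 6, 7, 8, 9}.
Not covered: 2, 4 — 2 items.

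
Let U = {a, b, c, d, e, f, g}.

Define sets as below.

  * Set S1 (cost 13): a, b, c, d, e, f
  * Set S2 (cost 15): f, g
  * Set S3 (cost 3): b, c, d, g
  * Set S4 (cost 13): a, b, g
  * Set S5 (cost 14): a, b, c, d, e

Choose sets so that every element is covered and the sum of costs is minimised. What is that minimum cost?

S1, S3 together cover every element (S1 ∪ S3 = {a, b, c, d, e, f, g}); total cost 13 + 3 = 16.
No covering selection has total cost below 16.

16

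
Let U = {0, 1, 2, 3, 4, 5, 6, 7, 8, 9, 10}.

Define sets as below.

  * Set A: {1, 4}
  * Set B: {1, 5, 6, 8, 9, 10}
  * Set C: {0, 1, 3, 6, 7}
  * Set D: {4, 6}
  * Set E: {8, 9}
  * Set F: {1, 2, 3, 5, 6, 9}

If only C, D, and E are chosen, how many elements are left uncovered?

3

Union of C, D, E = {0, 1, 3, 4, 6, 7, 8, 9}.
Not covered: 2, 5, 10 — 3 elements.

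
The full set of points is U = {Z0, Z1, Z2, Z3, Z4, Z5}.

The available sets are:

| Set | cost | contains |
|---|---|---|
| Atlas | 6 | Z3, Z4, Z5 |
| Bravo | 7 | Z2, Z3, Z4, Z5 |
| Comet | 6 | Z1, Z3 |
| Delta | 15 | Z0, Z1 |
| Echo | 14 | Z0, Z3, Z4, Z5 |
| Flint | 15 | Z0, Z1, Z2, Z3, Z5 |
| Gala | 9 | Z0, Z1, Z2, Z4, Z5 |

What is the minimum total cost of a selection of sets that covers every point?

Atlas, Gala together cover every point (Atlas ∪ Gala = {Z0, Z1, Z2, Z3, Z4, Z5}); total cost 6 + 9 = 15.
The greedy pick Bravo, Gala costs 16; no covering selection beats 15.

15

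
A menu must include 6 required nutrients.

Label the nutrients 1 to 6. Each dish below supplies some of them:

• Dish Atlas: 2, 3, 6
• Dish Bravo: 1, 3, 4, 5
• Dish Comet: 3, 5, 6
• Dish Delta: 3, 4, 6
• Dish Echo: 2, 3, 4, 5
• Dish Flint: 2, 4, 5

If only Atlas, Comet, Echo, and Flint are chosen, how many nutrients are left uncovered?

Union of Atlas, Comet, Echo, Flint = {2, 3, 4, 5, 6}.
Not covered: 1 — 1 nutrient.

1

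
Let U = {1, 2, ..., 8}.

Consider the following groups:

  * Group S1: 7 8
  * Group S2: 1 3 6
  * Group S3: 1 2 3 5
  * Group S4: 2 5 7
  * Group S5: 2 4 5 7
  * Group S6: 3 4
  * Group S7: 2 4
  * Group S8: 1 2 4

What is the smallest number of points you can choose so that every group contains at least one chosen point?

H = {2, 3, 8} meets every group (each contains at least one member of H), and |H| = 3.
The groups S1, S2, S7 are pairwise disjoint, so any hitting set needs a separate point for each — at least 3. Hence 3 is optimal.

3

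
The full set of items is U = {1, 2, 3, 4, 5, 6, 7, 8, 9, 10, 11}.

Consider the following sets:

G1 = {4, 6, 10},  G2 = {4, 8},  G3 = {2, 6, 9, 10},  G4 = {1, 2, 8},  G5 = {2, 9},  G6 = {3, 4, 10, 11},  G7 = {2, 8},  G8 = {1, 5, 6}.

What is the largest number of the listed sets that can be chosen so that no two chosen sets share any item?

3

G6, G7, G8 are pairwise disjoint (G6={3,4,10,11}; G7={2,8}; G8={1,5,6}).
Every remaining set overlaps one of these, and no 4 of the listed sets are pairwise disjoint, so 3 is the maximum.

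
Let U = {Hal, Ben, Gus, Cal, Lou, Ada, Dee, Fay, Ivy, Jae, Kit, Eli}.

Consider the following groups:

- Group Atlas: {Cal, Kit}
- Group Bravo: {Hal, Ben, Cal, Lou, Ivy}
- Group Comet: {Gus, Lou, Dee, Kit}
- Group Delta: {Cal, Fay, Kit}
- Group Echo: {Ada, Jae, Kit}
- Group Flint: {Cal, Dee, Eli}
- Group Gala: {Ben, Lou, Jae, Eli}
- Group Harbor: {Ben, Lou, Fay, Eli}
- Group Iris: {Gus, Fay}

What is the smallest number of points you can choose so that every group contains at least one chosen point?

4

H = {Gus, Lou, Kit, Eli} meets every group (each contains at least one member of H), and |H| = 4.
No choice of 3 points meets every group, so 4 is the minimum.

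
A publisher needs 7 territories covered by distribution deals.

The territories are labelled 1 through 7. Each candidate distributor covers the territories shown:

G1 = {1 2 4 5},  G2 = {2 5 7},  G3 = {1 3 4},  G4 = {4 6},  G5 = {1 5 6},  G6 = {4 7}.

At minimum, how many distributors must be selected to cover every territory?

Take {G2, G3, G5}. Their union is {1, 2, 3, 4, 5, 6, 7}, which is all 7 territories.
Only G3 contains 3, so G3 is forced; the remaining 4 territories need at least 2 more distributors (each remaining distributor adds at most 3) — so at least 3 distributors are needed, and 3 is optimal.

3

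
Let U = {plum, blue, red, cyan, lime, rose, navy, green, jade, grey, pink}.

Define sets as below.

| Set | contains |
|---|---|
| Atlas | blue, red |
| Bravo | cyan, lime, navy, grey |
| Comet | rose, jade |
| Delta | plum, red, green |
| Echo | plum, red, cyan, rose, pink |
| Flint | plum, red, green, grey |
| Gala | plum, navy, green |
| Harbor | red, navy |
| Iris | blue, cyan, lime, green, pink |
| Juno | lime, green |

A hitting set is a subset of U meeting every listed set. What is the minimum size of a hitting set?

H = {red, cyan, rose, green} meets every set (each contains at least one member of H), and |H| = 4.
No choice of 3 points meets every set, so 4 is the minimum.

4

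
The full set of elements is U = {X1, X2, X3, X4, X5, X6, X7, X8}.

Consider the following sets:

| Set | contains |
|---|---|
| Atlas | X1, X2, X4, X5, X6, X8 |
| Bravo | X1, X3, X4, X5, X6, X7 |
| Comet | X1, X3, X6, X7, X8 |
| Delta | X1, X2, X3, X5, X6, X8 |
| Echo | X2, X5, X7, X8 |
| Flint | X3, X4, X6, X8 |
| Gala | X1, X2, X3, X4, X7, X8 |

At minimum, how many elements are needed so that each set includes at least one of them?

2

The 2 elements {X6, X8} hit every set.
No single element lies in every set, so at least 2 are needed and 2 is optimal.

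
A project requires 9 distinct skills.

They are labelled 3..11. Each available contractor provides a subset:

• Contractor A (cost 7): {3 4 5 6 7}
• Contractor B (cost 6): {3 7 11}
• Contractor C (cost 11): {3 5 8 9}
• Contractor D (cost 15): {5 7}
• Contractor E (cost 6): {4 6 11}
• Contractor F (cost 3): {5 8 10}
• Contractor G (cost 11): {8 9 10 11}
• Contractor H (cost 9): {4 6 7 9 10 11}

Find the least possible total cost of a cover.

18

A, G together cover every skill (A ∪ G = {3, 4, 5, 6, 7, 8, 9, 10, 11}); total cost 7 + 11 = 18.
The greedy pick F, A, H costs 19; no covering selection beats 18.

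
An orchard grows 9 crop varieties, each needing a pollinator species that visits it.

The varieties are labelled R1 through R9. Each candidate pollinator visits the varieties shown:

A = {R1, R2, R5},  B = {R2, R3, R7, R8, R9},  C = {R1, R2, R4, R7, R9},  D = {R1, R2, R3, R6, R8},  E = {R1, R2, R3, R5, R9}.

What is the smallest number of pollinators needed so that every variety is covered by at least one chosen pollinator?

A and C and D together: A ∪ C ∪ D = {R1, R2, R3, R4, R5, R6, R7, R8, R9} — every variety is covered.
Only C contains R4, so C is forced; the remaining 4 varieties need at least 2 more pollinators (each remaining pollinator adds at most 3) — so at least 3 pollinators are needed, and 3 is optimal.

3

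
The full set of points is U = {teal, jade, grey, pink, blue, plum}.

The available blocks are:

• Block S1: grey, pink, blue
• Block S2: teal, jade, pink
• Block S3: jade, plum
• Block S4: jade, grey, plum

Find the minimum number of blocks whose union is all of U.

3

Take {S1, S2, S4}. Their union is {teal, jade, grey, pink, blue, plum}, which is all 6 points.
Only S2 contains teal, so S2 is forced; the remaining 3 points need at least 2 more blocks (each remaining block adds at most 2) — so at least 3 blocks are needed, and 3 is optimal.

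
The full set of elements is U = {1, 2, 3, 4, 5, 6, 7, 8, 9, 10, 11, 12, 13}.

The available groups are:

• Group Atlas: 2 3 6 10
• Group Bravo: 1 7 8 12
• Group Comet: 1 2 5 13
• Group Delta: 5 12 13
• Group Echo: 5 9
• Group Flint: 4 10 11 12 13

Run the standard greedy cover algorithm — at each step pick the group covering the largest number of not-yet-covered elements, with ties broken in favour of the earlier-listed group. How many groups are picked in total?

4

Greedy: pick Flint (covers 5 new) → pick Atlas (covers 3 new) → pick Bravo (covers 3 new) → pick Echo (covers 2 new). Total picks: 4.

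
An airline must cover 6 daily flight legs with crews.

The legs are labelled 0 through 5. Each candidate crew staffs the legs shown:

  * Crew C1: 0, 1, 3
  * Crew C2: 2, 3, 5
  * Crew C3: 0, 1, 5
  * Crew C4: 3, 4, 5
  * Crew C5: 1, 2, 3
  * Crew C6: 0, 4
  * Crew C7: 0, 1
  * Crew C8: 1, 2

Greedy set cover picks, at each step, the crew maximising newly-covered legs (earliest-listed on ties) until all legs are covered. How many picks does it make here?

3

Greedy: pick C1 (covers 3 new) → pick C2 (covers 2 new) → pick C4 (covers 1 new). Total picks: 3.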